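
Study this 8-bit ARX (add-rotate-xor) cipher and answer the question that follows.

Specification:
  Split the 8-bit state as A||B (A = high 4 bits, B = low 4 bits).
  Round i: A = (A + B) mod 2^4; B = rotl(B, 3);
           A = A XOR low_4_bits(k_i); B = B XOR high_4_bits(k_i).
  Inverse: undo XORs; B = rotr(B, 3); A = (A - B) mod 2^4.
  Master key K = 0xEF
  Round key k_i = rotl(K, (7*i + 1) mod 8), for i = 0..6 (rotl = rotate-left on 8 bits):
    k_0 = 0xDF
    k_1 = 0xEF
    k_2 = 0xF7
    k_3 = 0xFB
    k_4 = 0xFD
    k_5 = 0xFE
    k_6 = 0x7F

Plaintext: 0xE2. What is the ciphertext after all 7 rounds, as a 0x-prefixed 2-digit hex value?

0x93

s_0 = plaintext = 0xE2
s_1 = Round(s_0, k_0) = 0xFC
s_2 = Round(s_1, k_1) = 0x48
s_3 = Round(s_2, k_2) = 0xBB
s_4 = Round(s_3, k_3) = 0xD2
s_5 = Round(s_4, k_4) = 0x2E
s_6 = Round(s_5, k_5) = 0xE8
s_7 = Round(s_6, k_6) = 0x93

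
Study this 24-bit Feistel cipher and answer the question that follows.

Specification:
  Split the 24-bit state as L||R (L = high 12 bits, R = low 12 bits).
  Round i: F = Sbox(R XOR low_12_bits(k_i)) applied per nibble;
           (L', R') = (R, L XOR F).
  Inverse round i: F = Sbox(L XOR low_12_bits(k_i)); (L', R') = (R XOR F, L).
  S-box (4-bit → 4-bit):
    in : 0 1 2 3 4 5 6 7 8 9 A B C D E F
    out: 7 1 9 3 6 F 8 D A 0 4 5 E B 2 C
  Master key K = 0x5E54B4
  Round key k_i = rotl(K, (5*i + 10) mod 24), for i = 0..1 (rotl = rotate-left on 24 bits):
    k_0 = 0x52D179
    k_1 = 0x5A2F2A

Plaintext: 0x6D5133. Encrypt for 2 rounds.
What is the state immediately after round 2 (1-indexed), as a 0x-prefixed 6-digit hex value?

0x1B1336

s_0 = plaintext = 0x6D5133
s_1 = Round(s_0, k_0) = 0x1331B1
s_2 = Round(s_1, k_1) = 0x1B1336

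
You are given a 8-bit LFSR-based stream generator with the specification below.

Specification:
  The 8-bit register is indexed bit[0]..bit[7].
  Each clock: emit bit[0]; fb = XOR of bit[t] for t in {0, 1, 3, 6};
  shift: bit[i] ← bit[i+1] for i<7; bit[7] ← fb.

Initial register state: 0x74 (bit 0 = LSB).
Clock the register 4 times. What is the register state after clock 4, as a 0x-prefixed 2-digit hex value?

reg_0 = 0x74
clock 1: out=0, reg = 0xBA
clock 2: out=0, reg = 0x5D
clock 3: out=1, reg = 0xAE
clock 4: out=0, reg = 0x57

0x57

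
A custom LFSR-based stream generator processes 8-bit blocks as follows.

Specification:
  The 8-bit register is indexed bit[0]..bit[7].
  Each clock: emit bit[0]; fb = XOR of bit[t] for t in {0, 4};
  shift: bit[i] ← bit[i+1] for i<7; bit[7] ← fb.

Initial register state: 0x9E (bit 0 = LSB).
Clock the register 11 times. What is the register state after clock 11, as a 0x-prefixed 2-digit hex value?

0x3C

reg_0 = 0x9E
clock 1: out=0, reg = 0xCF
clock 2: out=1, reg = 0xE7
clock 3: out=1, reg = 0xF3
clock 4: out=1, reg = 0x79
clock 5: out=1, reg = 0x3C
clock 6: out=0, reg = 0x9E
clock 7: out=0, reg = 0xCF
clock 8: out=1, reg = 0xE7
clock 9: out=1, reg = 0xF3
clock 10: out=1, reg = 0x79
clock 11: out=1, reg = 0x3C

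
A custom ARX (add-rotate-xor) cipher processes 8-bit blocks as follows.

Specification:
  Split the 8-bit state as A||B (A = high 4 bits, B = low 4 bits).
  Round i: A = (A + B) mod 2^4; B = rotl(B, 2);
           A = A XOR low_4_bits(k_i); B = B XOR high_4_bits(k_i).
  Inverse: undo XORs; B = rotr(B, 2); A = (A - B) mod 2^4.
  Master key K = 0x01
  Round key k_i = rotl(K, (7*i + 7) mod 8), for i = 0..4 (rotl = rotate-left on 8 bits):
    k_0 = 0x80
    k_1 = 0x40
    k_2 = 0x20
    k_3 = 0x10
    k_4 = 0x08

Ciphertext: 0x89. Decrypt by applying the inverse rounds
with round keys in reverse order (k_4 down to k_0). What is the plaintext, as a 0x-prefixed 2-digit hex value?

0x79

s_0 = ciphertext = 0x89
s_1 = InvRound(s_0, k_4) = 0xA6
s_2 = InvRound(s_1, k_3) = 0xDD
s_3 = InvRound(s_2, k_2) = 0xEF
s_4 = InvRound(s_3, k_1) = 0x0E
s_5 = InvRound(s_4, k_0) = 0x79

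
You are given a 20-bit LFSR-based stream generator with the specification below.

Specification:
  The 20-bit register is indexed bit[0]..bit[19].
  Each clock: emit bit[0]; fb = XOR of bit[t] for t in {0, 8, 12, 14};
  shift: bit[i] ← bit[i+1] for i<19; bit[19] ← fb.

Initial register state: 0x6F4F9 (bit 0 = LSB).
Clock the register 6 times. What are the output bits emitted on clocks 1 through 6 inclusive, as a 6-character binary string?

reg_0 = 0x6F4F9
clock 1: out=1, reg = 0xB7A7C
clock 2: out=0, reg = 0x5BD3E
clock 3: out=0, reg = 0x2DE9F
clock 4: out=1, reg = 0x96F4F
clock 5: out=1, reg = 0xCB7A7
clock 6: out=1, reg = 0xE5BD3

100111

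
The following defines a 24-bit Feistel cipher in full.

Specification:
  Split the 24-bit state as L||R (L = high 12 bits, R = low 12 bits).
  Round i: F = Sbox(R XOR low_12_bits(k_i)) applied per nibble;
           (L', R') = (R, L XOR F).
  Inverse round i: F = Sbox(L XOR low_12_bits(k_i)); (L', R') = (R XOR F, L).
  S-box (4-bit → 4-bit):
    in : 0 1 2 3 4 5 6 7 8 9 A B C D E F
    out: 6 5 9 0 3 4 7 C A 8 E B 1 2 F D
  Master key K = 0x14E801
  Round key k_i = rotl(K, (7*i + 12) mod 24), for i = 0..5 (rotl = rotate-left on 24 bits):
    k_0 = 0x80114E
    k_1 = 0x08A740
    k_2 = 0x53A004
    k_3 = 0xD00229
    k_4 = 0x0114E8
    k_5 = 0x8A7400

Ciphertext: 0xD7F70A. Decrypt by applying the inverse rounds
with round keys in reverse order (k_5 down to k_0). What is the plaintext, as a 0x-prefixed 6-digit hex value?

s_0 = ciphertext = 0xD7F70A
s_1 = InvRound(s_0, k_5) = 0xFC7D7F
s_2 = InvRound(s_1, k_4) = 0x6E2FC7
s_3 = InvRound(s_2, k_3) = 0xCDC6E2
s_4 = InvRound(s_3, k_2) = 0x7C8CDC
s_5 = InvRound(s_4, k_1) = 0xA767C8
s_6 = InvRound(s_5, k_0) = 0xCC2A76

0xCC2A76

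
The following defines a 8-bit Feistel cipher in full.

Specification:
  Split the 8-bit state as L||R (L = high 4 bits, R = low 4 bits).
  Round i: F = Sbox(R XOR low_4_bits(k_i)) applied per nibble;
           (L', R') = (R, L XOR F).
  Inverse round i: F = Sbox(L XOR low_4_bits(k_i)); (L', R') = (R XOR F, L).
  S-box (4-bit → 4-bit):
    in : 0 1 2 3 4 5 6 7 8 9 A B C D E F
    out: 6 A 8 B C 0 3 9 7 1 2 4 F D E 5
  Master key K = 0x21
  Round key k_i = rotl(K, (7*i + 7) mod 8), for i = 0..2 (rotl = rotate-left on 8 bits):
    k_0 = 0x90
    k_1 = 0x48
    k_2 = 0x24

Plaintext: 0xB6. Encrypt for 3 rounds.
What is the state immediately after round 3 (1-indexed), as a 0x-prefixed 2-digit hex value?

0x04

s_0 = plaintext = 0xB6
s_1 = Round(s_0, k_0) = 0x68
s_2 = Round(s_1, k_1) = 0x80
s_3 = Round(s_2, k_2) = 0x04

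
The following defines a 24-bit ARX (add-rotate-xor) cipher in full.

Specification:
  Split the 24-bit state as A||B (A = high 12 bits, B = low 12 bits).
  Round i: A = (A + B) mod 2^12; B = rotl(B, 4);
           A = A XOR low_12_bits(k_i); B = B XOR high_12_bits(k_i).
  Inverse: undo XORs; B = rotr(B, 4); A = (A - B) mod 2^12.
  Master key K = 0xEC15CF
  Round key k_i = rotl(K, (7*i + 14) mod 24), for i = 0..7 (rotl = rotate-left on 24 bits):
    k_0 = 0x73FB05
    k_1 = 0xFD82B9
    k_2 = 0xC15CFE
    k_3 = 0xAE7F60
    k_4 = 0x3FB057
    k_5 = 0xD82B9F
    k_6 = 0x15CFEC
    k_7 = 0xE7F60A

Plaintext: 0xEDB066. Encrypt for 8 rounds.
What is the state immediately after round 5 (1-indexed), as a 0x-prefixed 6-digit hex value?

0x512269

s_0 = plaintext = 0xEDB066
s_1 = Round(s_0, k_0) = 0x44415F
s_2 = Round(s_1, k_1) = 0x71AA29
s_3 = Round(s_2, k_2) = 0xDBDE8F
s_4 = Round(s_3, k_3) = 0x32C219
s_5 = Round(s_4, k_4) = 0x512269
s_6 = Round(s_5, k_5) = 0xCE4B10
s_7 = Round(s_6, k_6) = 0x818057
s_8 = Round(s_7, k_7) = 0xE65B0F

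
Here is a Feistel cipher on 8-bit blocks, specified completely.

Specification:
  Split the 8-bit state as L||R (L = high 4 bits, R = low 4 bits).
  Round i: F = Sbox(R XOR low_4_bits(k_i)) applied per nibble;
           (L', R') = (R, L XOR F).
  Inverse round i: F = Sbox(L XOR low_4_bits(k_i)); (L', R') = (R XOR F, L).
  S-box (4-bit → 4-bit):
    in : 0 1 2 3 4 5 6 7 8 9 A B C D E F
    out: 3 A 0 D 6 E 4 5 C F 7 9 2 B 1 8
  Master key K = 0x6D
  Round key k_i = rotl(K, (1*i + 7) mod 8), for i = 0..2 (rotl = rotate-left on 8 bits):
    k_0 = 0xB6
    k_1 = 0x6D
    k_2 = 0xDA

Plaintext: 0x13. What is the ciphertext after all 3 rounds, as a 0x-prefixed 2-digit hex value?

s_0 = plaintext = 0x13
s_1 = Round(s_0, k_0) = 0x3F
s_2 = Round(s_1, k_1) = 0xF3
s_3 = Round(s_2, k_2) = 0x30

0x30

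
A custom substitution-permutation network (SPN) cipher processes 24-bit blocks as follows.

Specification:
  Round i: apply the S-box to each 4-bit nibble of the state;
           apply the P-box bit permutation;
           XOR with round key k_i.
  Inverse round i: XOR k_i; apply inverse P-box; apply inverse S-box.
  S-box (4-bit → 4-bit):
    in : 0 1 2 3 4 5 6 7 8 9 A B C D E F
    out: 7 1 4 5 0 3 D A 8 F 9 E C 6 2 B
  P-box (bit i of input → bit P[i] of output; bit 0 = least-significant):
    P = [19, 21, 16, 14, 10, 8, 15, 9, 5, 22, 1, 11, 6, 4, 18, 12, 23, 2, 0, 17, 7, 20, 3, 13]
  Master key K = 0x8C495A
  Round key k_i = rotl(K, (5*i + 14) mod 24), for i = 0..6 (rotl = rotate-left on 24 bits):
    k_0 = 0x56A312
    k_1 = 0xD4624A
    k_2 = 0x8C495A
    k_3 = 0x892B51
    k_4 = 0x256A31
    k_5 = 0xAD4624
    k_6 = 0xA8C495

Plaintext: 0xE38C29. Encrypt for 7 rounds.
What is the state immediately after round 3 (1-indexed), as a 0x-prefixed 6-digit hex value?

0xDD1CC6

s_0 = plaintext = 0xE38C29
s_1 = Round(s_0, k_0) = 0xEF7B11
s_2 = Round(s_1, k_1) = 0x0E7E5C
s_3 = Round(s_2, k_2) = 0xDD1CC6
s_4 = Round(s_3, k_3) = 0x90E11E
s_5 = Round(s_4, k_4) = 0x954E8C
s_6 = Round(s_5, k_5) = 0x7C24A8
s_7 = Round(s_6, k_6) = 0xBEA294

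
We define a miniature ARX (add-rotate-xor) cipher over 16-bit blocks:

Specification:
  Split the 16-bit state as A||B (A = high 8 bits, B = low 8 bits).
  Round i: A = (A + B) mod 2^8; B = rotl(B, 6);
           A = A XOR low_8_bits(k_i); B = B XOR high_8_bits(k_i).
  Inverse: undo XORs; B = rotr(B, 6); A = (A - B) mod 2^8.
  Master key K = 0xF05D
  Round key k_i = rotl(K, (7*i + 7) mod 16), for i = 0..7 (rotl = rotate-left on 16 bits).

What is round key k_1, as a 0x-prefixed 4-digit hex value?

0x7C17

K = 0xF05D
k_0 = rotl(K, (7*0+7) mod 16) = rotl(K, 7) = 0x2EF8
k_1 = rotl(K, (7*1+7) mod 16) = rotl(K, 14) = 0x7C17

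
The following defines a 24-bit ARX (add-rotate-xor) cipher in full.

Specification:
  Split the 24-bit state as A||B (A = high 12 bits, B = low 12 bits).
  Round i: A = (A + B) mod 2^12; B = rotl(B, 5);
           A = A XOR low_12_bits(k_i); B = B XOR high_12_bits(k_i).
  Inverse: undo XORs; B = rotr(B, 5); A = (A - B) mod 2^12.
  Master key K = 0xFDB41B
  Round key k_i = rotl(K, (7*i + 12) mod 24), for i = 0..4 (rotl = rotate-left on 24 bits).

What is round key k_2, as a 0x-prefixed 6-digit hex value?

0xF6D06F

K = 0xFDB41B
k_0 = rotl(K, (7*0+12) mod 24) = rotl(K, 12) = 0x41BFDB
k_1 = rotl(K, (7*1+12) mod 24) = rotl(K, 19) = 0xDFEDA0
k_2 = rotl(K, (7*2+12) mod 24) = rotl(K, 2) = 0xF6D06F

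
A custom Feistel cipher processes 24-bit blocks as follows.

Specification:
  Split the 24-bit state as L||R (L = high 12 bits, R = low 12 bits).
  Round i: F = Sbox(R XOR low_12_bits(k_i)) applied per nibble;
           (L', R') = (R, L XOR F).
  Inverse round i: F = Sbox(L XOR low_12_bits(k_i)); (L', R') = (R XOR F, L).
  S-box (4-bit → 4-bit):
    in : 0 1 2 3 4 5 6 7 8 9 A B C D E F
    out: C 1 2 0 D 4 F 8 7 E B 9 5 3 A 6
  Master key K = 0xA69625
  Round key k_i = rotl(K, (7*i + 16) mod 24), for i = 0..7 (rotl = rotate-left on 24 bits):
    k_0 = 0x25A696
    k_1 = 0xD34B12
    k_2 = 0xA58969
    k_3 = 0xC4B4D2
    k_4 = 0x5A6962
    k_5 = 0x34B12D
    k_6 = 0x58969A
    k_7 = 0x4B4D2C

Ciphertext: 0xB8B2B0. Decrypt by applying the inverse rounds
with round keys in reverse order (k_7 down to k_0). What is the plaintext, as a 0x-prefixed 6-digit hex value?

0x7A1C3A

s_0 = ciphertext = 0xB8B2B0
s_1 = InvRound(s_0, k_7) = 0xD08B8B
s_2 = InvRound(s_1, k_6) = 0x269D08
s_3 = InvRound(s_2, k_5) = 0xDD5269
s_4 = InvRound(s_3, k_4) = 0xFF1DD5
s_5 = InvRound(s_4, k_3) = 0x4F5FF1
s_6 = InvRound(s_5, k_2) = 0xC144F5
s_7 = InvRound(s_6, k_1) = 0xC3AC14
s_8 = InvRound(s_7, k_0) = 0x7A1C3A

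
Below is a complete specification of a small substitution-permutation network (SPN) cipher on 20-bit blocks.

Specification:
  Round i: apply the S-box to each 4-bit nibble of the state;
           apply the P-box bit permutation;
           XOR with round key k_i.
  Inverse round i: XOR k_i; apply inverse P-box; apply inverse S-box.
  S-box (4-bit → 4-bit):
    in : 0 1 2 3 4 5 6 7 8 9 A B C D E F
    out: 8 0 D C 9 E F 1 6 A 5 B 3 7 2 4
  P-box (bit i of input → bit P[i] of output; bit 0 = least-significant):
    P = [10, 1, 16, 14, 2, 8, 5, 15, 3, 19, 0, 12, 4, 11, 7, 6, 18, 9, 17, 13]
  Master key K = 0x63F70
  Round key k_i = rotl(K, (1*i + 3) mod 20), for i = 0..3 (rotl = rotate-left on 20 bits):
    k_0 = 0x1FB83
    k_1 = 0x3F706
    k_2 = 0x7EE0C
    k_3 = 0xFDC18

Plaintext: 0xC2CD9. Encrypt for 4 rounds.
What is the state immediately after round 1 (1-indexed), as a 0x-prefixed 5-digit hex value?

s_0 = plaintext = 0xC2CD9
s_1 = Round(s_0, k_0) = 0xDB87D
s_2 = Round(s_1, k_1) = 0xCF951
s_3 = Round(s_2, k_2) = 0xB7DAC
s_4 = Round(s_3, k_3) = 0x3FA27

0xDB87D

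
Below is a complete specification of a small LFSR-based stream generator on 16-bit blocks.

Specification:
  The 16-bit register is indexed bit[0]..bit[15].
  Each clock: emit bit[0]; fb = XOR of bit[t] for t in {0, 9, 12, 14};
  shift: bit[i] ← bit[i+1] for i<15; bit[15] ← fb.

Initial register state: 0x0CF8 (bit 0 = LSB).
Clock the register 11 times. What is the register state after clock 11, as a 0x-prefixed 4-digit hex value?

0x30C1

reg_0 = 0x0CF8
clock 1: out=0, reg = 0x067C
clock 2: out=0, reg = 0x833E
clock 3: out=0, reg = 0xC19F
clock 4: out=1, reg = 0x60CF
clock 5: out=1, reg = 0x3067
clock 6: out=1, reg = 0x1833
clock 7: out=1, reg = 0x0C19
clock 8: out=1, reg = 0x860C
clock 9: out=0, reg = 0xC306
clock 10: out=0, reg = 0x6183
clock 11: out=1, reg = 0x30C1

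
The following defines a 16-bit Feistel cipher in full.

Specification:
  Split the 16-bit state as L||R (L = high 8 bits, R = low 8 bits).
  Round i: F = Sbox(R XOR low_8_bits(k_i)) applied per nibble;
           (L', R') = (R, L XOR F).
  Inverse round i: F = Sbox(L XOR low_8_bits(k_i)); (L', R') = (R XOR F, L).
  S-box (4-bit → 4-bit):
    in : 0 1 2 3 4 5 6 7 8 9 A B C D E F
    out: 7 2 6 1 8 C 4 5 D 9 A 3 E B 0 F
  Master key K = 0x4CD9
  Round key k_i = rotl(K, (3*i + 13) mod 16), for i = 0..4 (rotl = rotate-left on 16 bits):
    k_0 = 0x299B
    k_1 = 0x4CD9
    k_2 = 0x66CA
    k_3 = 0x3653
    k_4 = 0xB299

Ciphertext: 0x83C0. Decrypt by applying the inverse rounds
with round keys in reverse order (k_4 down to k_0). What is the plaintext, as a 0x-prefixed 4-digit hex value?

s_0 = ciphertext = 0x83C0
s_1 = InvRound(s_0, k_4) = 0xEA83
s_2 = InvRound(s_1, k_3) = 0xBAEA
s_3 = InvRound(s_2, k_2) = 0xBDBA
s_4 = InvRound(s_3, k_1) = 0xF2BD
s_5 = InvRound(s_4, k_0) = 0xF4F2

0xF4F2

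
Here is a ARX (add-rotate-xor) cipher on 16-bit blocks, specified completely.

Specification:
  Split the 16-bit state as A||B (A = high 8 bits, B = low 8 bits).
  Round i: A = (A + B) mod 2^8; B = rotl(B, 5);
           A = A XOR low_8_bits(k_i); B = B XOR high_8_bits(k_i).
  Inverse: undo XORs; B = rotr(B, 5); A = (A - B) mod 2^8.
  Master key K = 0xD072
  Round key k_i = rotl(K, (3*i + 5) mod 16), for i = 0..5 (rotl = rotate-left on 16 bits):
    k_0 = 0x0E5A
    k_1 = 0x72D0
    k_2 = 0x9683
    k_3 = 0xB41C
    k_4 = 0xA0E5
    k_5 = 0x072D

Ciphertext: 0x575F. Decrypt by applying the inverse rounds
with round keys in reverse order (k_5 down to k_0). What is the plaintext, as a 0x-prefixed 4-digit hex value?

s_0 = ciphertext = 0x575F
s_1 = InvRound(s_0, k_5) = 0xB8C2
s_2 = InvRound(s_1, k_4) = 0x4A13
s_3 = InvRound(s_2, k_3) = 0x193D
s_4 = InvRound(s_3, k_2) = 0x3D5D
s_5 = InvRound(s_4, k_1) = 0x7479
s_6 = InvRound(s_5, k_0) = 0x73BB

0x73BB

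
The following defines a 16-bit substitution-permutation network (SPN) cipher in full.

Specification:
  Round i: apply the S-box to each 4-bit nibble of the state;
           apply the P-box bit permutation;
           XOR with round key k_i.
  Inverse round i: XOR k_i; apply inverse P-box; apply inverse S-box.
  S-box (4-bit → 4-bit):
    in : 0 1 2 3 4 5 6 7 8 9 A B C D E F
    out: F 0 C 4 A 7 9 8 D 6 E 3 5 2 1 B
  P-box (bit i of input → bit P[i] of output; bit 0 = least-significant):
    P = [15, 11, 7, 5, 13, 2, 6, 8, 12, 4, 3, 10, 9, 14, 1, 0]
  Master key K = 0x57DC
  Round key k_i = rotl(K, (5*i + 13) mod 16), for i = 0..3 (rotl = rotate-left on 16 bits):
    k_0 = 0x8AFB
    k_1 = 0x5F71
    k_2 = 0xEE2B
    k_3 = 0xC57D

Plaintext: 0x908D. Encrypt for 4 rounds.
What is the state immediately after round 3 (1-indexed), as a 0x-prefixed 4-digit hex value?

0xF243

s_0 = plaintext = 0x908D
s_1 = Round(s_0, k_0) = 0xF7A1
s_2 = Round(s_1, k_1) = 0x1834
s_3 = Round(s_2, k_2) = 0xF243
s_4 = Round(s_3, k_3) = 0x82F0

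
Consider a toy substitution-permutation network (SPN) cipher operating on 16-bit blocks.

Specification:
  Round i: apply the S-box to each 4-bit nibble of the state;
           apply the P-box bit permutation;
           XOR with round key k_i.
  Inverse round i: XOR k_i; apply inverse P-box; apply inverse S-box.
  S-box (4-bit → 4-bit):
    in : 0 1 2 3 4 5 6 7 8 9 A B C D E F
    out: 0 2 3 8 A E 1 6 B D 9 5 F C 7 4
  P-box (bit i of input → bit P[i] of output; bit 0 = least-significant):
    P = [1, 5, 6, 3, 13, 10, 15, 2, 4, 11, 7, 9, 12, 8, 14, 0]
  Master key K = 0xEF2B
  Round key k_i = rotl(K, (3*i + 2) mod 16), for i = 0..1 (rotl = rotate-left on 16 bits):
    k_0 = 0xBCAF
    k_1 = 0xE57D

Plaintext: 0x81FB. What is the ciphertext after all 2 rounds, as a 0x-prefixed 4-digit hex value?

s_0 = plaintext = 0x81FB
s_1 = Round(s_0, k_0) = 0x25EC
s_2 = Round(s_1, k_1) = 0x5A97

0x5A97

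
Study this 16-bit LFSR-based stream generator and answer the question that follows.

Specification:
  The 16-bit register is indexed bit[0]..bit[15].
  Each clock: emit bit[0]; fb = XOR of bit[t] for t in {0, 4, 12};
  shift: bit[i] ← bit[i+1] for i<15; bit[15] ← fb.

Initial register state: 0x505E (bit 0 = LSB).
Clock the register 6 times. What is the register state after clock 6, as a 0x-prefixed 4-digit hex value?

0xF941

reg_0 = 0x505E
clock 1: out=0, reg = 0x282F
clock 2: out=1, reg = 0x9417
clock 3: out=1, reg = 0xCA0B
clock 4: out=1, reg = 0xE505
clock 5: out=1, reg = 0xF282
clock 6: out=0, reg = 0xF941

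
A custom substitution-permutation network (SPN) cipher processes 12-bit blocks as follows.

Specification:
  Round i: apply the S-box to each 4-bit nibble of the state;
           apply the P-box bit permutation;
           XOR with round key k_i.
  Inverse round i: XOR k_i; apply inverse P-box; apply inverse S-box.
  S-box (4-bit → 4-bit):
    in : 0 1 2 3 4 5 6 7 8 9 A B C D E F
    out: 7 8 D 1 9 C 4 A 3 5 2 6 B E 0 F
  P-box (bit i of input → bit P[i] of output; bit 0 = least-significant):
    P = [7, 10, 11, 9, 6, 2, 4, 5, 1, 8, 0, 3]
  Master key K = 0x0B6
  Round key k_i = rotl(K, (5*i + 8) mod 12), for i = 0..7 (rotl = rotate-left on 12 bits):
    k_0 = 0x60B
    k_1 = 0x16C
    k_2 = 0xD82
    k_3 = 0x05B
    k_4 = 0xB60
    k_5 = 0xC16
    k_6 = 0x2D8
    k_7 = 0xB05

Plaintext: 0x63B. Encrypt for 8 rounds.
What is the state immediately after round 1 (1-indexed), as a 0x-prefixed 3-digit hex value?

s_0 = plaintext = 0x63B
s_1 = Round(s_0, k_0) = 0xA4A
s_2 = Round(s_1, k_1) = 0x40C
s_3 = Round(s_2, k_2) = 0xB5C
s_4 = Round(s_3, k_3) = 0x7EA
s_5 = Round(s_4, k_4) = 0xE68
s_6 = Round(s_5, k_5) = 0x886
s_7 = Round(s_6, k_6) = 0xB9E
s_8 = Round(s_7, k_7) = 0xA54

0xA4A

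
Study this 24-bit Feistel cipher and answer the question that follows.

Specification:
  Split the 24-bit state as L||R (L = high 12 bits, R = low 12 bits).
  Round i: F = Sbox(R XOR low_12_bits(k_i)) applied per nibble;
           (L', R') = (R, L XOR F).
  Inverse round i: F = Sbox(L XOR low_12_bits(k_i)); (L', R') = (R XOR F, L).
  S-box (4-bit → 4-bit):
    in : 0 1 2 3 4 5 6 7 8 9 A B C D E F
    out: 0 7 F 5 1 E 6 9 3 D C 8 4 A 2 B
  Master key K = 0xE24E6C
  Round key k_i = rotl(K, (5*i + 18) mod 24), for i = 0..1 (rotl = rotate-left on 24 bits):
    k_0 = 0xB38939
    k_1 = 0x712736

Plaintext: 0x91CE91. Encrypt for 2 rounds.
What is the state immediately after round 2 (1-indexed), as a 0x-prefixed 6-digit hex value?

s_0 = plaintext = 0x91CE91
s_1 = Round(s_0, k_0) = 0xE910DF
s_2 = Round(s_1, k_1) = 0x0DF7BC

0x0DF7BC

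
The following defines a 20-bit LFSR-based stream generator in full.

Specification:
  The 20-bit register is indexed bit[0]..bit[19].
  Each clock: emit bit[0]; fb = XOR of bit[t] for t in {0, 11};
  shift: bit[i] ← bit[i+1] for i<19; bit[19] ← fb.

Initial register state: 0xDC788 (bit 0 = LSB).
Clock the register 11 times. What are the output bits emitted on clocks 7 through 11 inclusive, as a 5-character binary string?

reg_0 = 0xDC788
clock 1: out=0, reg = 0x6E3C4
clock 2: out=0, reg = 0x371E2
clock 3: out=0, reg = 0x1B8F1
clock 4: out=1, reg = 0x0DC78
clock 5: out=0, reg = 0x86E3C
clock 6: out=0, reg = 0xC371E
clock 7: out=0, reg = 0x61B8F
clock 8: out=1, reg = 0x30DC7
clock 9: out=1, reg = 0x186E3
clock 10: out=1, reg = 0x8C371
clock 11: out=1, reg = 0xC61B8

01111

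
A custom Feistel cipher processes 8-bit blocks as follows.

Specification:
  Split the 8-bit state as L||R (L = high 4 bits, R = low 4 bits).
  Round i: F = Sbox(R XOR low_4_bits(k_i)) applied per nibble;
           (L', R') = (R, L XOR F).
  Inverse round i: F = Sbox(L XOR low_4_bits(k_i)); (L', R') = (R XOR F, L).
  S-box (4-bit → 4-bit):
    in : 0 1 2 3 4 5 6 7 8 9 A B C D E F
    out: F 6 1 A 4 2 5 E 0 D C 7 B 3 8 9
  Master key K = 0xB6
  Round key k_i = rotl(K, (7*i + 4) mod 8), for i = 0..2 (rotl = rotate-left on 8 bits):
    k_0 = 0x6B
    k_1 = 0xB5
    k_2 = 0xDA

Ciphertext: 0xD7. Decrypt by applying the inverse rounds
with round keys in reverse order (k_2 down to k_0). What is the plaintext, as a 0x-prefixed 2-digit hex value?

0xA6

s_0 = ciphertext = 0xD7
s_1 = InvRound(s_0, k_2) = 0x9D
s_2 = InvRound(s_1, k_1) = 0x69
s_3 = InvRound(s_2, k_0) = 0xA6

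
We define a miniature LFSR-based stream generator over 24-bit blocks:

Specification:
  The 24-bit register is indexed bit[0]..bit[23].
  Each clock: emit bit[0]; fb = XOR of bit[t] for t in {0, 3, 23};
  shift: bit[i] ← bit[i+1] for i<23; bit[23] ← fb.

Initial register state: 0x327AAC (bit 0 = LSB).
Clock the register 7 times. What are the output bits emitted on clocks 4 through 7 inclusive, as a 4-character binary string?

reg_0 = 0x327AAC
clock 1: out=0, reg = 0x993D56
clock 2: out=0, reg = 0xCC9EAB
clock 3: out=1, reg = 0xE64F55
clock 4: out=1, reg = 0x7327AA
clock 5: out=0, reg = 0xB993D5
clock 6: out=1, reg = 0x5CC9EA
clock 7: out=0, reg = 0xAE64F5

1010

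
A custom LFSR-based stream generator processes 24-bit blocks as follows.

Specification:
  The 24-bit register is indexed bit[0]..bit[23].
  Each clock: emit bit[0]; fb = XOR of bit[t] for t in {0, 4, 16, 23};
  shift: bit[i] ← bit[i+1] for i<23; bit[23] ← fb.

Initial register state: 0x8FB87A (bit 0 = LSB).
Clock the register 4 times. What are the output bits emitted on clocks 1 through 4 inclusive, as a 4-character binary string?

reg_0 = 0x8FB87A
clock 1: out=0, reg = 0xC7DC3D
clock 2: out=1, reg = 0x63EE1E
clock 3: out=0, reg = 0x31F70F
clock 4: out=1, reg = 0x18FB87

0101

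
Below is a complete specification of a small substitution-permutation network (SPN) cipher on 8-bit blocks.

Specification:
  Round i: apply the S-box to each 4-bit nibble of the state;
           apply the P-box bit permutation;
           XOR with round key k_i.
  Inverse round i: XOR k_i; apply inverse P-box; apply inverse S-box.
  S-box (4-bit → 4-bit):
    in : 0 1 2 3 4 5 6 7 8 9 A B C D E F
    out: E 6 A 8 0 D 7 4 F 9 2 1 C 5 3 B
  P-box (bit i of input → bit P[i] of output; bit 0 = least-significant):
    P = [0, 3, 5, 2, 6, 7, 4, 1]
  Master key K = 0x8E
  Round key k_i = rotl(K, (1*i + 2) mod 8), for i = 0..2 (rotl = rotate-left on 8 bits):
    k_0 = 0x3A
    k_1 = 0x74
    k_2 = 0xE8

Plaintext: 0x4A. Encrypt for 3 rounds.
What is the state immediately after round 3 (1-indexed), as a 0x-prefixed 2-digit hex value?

0xF0

s_0 = plaintext = 0x4A
s_1 = Round(s_0, k_0) = 0x32
s_2 = Round(s_1, k_1) = 0x7A
s_3 = Round(s_2, k_2) = 0xF0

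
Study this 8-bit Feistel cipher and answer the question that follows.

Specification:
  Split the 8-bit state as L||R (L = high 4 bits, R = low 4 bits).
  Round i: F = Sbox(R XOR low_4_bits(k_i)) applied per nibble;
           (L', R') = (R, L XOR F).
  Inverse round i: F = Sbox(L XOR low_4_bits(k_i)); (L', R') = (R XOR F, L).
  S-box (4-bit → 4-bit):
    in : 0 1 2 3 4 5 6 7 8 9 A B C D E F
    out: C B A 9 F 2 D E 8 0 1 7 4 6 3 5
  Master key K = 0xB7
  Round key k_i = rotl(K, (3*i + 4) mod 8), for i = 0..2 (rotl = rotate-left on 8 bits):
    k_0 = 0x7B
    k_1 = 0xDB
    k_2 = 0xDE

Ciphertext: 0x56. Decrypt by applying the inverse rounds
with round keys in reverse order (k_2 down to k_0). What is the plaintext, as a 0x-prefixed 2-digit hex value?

0x44

s_0 = ciphertext = 0x56
s_1 = InvRound(s_0, k_2) = 0x15
s_2 = InvRound(s_1, k_1) = 0x41
s_3 = InvRound(s_2, k_0) = 0x44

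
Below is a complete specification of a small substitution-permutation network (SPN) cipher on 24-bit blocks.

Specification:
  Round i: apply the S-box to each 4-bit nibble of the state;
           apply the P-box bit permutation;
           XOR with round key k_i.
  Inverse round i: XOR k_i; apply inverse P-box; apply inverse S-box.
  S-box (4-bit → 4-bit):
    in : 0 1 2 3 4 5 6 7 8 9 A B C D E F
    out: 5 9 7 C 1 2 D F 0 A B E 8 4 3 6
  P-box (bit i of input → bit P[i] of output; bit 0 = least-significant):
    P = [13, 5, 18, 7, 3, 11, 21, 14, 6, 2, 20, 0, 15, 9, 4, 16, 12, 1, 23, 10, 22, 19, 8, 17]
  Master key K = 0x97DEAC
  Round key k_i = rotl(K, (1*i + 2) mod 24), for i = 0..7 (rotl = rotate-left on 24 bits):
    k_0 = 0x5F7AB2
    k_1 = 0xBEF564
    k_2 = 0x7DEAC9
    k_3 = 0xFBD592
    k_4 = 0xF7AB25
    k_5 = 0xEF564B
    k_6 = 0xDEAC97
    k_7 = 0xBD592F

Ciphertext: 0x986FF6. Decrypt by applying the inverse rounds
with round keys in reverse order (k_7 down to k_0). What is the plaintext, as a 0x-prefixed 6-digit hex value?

s_0 = ciphertext = 0x986FF6
s_1 = InvRound(s_0, k_7) = 0x81B106
s_2 = InvRound(s_1, k_6) = 0x713353
s_3 = InvRound(s_2, k_5) = 0xB3DD10
s_4 = InvRound(s_3, k_4) = 0x41F9C2
s_5 = InvRound(s_4, k_3) = 0x93D0F4
s_6 = InvRound(s_5, k_2) = 0xA0F922
s_7 = InvRound(s_6, k_1) = 0x99825D
s_8 = InvRound(s_7, k_0) = 0x124AA7

0x124AA7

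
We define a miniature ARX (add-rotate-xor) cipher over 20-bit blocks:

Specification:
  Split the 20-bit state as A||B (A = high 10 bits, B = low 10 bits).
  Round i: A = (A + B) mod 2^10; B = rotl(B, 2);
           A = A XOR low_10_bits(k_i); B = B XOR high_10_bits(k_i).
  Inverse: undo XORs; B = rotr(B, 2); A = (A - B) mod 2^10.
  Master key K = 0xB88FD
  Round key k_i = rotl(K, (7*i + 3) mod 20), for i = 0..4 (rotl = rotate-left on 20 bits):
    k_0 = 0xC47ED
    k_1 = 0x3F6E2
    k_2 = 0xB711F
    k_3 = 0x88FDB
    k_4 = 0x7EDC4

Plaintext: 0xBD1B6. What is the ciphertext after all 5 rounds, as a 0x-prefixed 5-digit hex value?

0x8E383

s_0 = plaintext = 0xBD1B6
s_1 = Round(s_0, k_0) = 0xD1DC8
s_2 = Round(s_1, k_1) = 0xFB7DC
s_3 = Round(s_2, k_2) = 0xB59AF
s_4 = Round(s_3, k_3) = 0xD789E
s_5 = Round(s_4, k_4) = 0x8E383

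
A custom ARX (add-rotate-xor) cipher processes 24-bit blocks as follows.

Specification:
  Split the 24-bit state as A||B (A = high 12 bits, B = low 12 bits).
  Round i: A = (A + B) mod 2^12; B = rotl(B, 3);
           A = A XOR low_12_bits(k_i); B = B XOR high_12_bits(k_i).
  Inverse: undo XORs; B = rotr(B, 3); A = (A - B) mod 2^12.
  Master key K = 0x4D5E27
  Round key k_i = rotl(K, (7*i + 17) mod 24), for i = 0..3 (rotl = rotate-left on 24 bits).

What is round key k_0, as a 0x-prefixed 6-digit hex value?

K = 0x4D5E27
k_0 = rotl(K, (7*0+17) mod 24) = rotl(K, 17) = 0x4E9ABC

0x4E9ABC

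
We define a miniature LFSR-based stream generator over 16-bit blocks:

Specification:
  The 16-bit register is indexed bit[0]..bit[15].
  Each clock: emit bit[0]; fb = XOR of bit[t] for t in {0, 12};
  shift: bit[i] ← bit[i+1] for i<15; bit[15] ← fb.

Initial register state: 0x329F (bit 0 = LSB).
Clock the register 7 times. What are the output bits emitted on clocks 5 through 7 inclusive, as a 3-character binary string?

100

reg_0 = 0x329F
clock 1: out=1, reg = 0x194F
clock 2: out=1, reg = 0x0CA7
clock 3: out=1, reg = 0x8653
clock 4: out=1, reg = 0xC329
clock 5: out=1, reg = 0xE194
clock 6: out=0, reg = 0x70CA
clock 7: out=0, reg = 0xB865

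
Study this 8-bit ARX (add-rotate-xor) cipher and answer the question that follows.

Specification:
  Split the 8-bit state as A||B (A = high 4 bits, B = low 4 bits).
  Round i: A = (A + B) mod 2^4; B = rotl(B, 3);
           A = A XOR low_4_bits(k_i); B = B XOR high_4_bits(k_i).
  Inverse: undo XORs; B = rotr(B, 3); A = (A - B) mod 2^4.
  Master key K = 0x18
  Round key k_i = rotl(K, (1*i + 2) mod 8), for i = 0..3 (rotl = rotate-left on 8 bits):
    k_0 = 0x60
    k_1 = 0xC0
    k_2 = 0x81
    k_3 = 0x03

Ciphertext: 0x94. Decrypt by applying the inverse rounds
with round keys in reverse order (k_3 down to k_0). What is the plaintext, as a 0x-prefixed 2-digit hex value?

0xBF

s_0 = ciphertext = 0x94
s_1 = InvRound(s_0, k_3) = 0x28
s_2 = InvRound(s_1, k_2) = 0x30
s_3 = InvRound(s_2, k_1) = 0xA9
s_4 = InvRound(s_3, k_0) = 0xBF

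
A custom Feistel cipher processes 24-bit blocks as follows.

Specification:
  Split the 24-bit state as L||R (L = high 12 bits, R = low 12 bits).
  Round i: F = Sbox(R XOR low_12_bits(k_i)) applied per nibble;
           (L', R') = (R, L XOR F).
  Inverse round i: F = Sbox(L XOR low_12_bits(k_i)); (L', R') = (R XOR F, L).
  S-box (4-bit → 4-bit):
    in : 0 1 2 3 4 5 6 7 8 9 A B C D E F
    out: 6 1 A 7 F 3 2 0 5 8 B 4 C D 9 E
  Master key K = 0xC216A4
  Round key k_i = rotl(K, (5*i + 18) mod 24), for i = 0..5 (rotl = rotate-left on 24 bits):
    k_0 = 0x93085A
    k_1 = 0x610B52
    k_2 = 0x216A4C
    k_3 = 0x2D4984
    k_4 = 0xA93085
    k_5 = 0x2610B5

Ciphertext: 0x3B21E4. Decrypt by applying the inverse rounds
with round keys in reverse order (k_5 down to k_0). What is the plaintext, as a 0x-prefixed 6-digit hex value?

s_0 = ciphertext = 0x3B21E4
s_1 = InvRound(s_0, k_5) = 0x6843B2
s_2 = InvRound(s_1, k_4) = 0x1D3684
s_3 = InvRound(s_2, k_3) = 0x3B41D3
s_4 = InvRound(s_3, k_2) = 0x9363B4
s_5 = InvRound(s_4, k_1) = 0x99B936
s_6 = InvRound(s_5, k_0) = 0x8F799B

0x8F799B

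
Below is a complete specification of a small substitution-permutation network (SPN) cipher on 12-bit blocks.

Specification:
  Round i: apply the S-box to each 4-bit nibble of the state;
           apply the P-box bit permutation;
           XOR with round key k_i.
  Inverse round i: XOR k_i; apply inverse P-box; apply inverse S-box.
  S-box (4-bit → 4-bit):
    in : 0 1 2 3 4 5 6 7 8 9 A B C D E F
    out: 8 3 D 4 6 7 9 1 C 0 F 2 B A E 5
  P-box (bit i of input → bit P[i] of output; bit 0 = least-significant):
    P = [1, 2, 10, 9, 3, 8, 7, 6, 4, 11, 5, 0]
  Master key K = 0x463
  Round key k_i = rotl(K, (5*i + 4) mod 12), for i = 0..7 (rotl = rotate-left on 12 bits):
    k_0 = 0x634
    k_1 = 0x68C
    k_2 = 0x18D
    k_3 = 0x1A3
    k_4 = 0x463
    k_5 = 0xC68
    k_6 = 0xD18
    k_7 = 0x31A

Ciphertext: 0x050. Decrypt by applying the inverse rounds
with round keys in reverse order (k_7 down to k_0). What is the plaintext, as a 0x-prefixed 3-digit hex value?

s_0 = ciphertext = 0x050
s_1 = InvRound(s_0, k_7) = 0x9C6
s_2 = InvRound(s_1, k_6) = 0x725
s_3 = InvRound(s_2, k_5) = 0xDCD
s_4 = InvRound(s_3, k_4) = 0x451
s_5 = InvRound(s_4, k_3) = 0xFEF
s_6 = InvRound(s_5, k_2) = 0x402
s_7 = InvRound(s_6, k_1) = 0x9FC
s_8 = InvRound(s_7, k_0) = 0xBA8

0xBA8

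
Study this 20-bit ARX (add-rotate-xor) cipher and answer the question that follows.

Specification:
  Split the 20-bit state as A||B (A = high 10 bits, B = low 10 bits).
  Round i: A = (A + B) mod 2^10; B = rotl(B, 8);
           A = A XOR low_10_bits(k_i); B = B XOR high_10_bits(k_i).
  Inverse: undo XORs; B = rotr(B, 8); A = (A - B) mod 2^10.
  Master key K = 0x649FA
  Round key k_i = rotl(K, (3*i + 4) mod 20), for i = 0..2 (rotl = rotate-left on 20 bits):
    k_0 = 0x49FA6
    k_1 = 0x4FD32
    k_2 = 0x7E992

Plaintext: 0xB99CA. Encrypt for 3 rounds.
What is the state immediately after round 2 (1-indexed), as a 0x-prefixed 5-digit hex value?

0xD64EA

s_0 = plaintext = 0xB99CA
s_1 = Round(s_0, k_0) = 0xC5B55
s_2 = Round(s_1, k_1) = 0xD64EA
s_3 = Round(s_2, k_2) = 0x747C0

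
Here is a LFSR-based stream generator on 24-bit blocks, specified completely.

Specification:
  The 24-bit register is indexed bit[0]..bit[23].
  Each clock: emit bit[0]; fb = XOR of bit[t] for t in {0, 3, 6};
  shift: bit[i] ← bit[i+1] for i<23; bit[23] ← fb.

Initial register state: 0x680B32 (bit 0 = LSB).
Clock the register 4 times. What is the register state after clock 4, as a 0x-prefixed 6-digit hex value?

0x8680B3

reg_0 = 0x680B32
clock 1: out=0, reg = 0x340599
clock 2: out=1, reg = 0x1A02CC
clock 3: out=0, reg = 0x0D0166
clock 4: out=0, reg = 0x8680B3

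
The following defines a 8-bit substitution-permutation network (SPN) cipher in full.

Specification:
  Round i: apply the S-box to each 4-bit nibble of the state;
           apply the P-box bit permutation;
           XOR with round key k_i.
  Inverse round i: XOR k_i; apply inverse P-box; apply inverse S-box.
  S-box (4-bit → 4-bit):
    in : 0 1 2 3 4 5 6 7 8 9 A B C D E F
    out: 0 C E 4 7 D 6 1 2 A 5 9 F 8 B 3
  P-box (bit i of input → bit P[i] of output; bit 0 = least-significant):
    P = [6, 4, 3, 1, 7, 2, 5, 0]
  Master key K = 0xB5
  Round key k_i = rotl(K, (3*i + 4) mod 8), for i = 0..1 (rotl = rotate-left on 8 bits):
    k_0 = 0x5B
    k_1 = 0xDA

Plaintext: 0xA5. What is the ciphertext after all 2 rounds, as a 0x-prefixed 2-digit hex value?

0x51

s_0 = plaintext = 0xA5
s_1 = Round(s_0, k_0) = 0xB1
s_2 = Round(s_1, k_1) = 0x51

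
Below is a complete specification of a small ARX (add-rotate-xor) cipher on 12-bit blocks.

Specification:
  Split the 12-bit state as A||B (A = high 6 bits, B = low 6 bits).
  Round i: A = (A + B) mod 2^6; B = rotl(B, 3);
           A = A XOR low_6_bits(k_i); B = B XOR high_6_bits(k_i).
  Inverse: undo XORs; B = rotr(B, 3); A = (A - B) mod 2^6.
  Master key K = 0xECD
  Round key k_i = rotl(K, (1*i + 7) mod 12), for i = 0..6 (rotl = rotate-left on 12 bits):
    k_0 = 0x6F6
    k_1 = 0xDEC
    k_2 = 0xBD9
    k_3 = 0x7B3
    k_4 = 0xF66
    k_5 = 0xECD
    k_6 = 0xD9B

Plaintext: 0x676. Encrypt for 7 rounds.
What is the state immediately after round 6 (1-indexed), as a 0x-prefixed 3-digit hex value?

s_0 = plaintext = 0x676
s_1 = Round(s_0, k_0) = 0xE6D
s_2 = Round(s_1, k_1) = 0x29A
s_3 = Round(s_2, k_2) = 0xF7C
s_4 = Round(s_3, k_3) = 0x2B9
s_5 = Round(s_4, k_4) = 0x972
s_6 = Round(s_5, k_5) = 0x6AD
s_7 = Round(s_6, k_6) = 0x71B

0x6AD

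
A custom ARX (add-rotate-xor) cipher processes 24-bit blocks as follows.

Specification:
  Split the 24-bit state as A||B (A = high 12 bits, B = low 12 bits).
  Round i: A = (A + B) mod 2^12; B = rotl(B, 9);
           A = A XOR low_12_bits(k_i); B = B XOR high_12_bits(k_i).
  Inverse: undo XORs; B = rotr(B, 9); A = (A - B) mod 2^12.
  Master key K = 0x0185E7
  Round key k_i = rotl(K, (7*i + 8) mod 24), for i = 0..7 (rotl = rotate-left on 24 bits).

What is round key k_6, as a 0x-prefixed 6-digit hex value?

K = 0x0185E7
k_0 = rotl(K, (7*0+8) mod 24) = rotl(K, 8) = 0x85E701
k_1 = rotl(K, (7*1+8) mod 24) = rotl(K, 15) = 0xF380C2
k_2 = rotl(K, (7*2+8) mod 24) = rotl(K, 22) = 0xC06179
k_3 = rotl(K, (7*3+8) mod 24) = rotl(K, 5) = 0x30BCE0
k_4 = rotl(K, (7*4+8) mod 24) = rotl(K, 12) = 0x5E7018
k_5 = rotl(K, (7*5+8) mod 24) = rotl(K, 19) = 0x380C2F
k_6 = rotl(K, (7*6+8) mod 24) = rotl(K, 2) = 0x06179C

0x06179C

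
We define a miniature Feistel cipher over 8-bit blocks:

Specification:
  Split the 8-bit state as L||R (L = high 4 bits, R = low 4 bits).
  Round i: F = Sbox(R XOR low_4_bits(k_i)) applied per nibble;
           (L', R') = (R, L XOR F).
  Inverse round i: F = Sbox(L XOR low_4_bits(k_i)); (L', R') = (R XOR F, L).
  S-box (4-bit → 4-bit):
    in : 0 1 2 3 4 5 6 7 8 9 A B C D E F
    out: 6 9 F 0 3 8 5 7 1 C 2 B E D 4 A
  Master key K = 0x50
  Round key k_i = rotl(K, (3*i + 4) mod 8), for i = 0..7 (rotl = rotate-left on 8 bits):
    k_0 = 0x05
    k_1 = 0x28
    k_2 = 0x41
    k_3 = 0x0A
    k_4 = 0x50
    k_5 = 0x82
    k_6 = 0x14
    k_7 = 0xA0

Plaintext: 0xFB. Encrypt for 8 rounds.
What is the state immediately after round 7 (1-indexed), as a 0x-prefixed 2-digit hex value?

0xDE

s_0 = plaintext = 0xFB
s_1 = Round(s_0, k_0) = 0xBB
s_2 = Round(s_1, k_1) = 0xBB
s_3 = Round(s_2, k_2) = 0xB9
s_4 = Round(s_3, k_3) = 0x9B
s_5 = Round(s_4, k_4) = 0xB2
s_6 = Round(s_5, k_5) = 0x2D
s_7 = Round(s_6, k_6) = 0xDE
s_8 = Round(s_7, k_7) = 0xE9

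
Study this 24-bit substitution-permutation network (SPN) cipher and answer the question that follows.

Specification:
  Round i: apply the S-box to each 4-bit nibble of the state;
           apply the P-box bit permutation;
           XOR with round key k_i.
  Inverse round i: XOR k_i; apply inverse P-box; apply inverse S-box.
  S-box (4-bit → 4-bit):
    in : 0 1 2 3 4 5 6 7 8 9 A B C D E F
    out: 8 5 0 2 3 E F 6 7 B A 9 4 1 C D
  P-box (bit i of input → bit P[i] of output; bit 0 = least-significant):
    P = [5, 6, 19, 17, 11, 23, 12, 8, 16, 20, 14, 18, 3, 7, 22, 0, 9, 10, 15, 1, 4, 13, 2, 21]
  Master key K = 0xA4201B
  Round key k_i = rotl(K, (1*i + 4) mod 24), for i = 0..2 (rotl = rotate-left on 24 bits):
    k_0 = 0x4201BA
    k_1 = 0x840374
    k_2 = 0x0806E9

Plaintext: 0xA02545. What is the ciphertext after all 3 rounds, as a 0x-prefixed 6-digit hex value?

0xBE1816

s_0 = plaintext = 0xA02545
s_1 = Round(s_0, k_0) = 0xFC69F8
s_2 = Round(s_1, k_1) = 0xF99A89
s_3 = Round(s_2, k_2) = 0xBE1816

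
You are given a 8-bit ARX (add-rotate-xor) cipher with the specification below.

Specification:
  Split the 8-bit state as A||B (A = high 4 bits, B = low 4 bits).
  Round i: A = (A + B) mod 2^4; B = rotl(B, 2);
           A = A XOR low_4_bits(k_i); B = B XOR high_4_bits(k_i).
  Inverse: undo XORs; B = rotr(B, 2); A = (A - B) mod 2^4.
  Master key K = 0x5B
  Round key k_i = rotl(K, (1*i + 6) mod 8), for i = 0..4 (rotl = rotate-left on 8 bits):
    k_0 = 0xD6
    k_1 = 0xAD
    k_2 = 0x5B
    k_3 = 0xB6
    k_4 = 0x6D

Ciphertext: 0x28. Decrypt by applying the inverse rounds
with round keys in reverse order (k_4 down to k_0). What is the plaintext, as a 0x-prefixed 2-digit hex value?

0x48

s_0 = ciphertext = 0x28
s_1 = InvRound(s_0, k_4) = 0x4B
s_2 = InvRound(s_1, k_3) = 0x20
s_3 = InvRound(s_2, k_2) = 0x45
s_4 = InvRound(s_3, k_1) = 0xAF
s_5 = InvRound(s_4, k_0) = 0x48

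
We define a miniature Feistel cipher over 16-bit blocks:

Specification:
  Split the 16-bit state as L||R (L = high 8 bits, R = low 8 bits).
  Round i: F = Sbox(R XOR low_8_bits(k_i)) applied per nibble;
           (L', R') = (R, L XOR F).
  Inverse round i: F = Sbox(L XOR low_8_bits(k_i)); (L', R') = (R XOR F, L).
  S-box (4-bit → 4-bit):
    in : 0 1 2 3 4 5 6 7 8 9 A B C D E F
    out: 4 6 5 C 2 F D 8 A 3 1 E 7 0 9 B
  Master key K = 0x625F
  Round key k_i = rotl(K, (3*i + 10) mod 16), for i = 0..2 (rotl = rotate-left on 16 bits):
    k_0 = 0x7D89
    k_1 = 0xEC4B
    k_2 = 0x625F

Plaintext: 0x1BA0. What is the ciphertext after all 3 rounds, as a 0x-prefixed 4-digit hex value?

0xECA4

s_0 = plaintext = 0x1BA0
s_1 = Round(s_0, k_0) = 0xA048
s_2 = Round(s_1, k_1) = 0x48EC
s_3 = Round(s_2, k_2) = 0xECA4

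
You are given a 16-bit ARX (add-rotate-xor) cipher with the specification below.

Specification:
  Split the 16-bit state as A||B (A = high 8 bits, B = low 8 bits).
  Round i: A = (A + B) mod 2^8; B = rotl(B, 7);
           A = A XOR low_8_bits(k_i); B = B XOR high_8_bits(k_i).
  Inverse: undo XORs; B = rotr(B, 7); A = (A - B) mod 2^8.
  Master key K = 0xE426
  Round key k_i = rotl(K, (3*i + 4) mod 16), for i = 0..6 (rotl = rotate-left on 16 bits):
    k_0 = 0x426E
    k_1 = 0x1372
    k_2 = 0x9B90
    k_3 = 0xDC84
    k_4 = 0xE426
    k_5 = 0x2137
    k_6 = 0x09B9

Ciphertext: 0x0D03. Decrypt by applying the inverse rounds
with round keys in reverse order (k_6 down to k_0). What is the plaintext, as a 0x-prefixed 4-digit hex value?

0x7908

s_0 = ciphertext = 0x0D03
s_1 = InvRound(s_0, k_6) = 0xA014
s_2 = InvRound(s_1, k_5) = 0x2D6A
s_3 = InvRound(s_2, k_4) = 0xEE1D
s_4 = InvRound(s_3, k_3) = 0xE783
s_5 = InvRound(s_4, k_2) = 0x4730
s_6 = InvRound(s_5, k_1) = 0xEF46
s_7 = InvRound(s_6, k_0) = 0x7908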